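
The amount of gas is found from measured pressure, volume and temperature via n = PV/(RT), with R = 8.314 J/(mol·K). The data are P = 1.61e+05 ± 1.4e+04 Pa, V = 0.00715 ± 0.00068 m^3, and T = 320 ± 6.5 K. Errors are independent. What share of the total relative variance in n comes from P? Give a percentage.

44.4%

(δn/n)² = (1·δP/P)² + (1·δV/V)² + (-1·δT/T)²
  P term: (1×0.0870)² = 0.00756
  V term: (1×0.0951)² = 0.00904
  T term: (-1×0.0203)² = 0.000413
Total = 0.0170. Share from P = 0.00756/0.0170 = 0.444.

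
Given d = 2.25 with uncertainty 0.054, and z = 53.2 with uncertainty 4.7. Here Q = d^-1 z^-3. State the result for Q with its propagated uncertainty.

Relative error in a monomial: (δQ/Q)² = Σ (nᵢ · δxᵢ/xᵢ)².
  (-1·δd/d)² = (-1×0.0240)² = 0.000576;  (-3·δz/z)² = (-3×0.0883)² = 0.0702
δQ/Q = √(0.0708) = 0.266
Q = 2.95e-06, so δQ = 0.266 × 2.95e-06 = 7.86e-07.

(2.95 ± 0.786) × 10^-6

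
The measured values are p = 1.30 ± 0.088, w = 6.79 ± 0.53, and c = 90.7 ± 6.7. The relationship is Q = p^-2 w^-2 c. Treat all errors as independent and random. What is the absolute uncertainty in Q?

0.255

Q is a product of powers, so relative uncertainties combine in quadrature:
  (-2·δp/p)² = (-2×0.0677)² = 0.0183;  (-2·δw/w)² = (-2×0.0781)² = 0.0244;  (1·δc/c)² = (1×0.0739)² = 0.00546
δQ/Q = √(0.0482) = 0.219
Q = 1.16, so δQ = 0.219 × 1.16 = 0.255.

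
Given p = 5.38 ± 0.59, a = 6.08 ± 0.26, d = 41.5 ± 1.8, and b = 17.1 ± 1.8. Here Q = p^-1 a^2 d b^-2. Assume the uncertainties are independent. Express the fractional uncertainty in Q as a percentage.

25.6%

Since Q is a product/quotient, work with relative uncertainties:
  (-1·δp/p)² = (-1×0.110)² = 0.0120;  (2·δa/a)² = (2×0.0428)² = 0.00731;  (1·δd/d)² = (1×0.0434)² = 0.00188;  (-2·δb/b)² = (-2×0.105)² = 0.0443
δQ/Q = √(0.0655) = 0.256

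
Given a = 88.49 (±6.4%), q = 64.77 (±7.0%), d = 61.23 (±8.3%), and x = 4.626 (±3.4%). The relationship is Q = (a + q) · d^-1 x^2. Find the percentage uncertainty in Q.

Let u = a + q = 153.3. δu = √(δa² + δq²) = √(32.1 + 20.6) = 7.25, so δu/u = 0.0473.
Q is then a monomial in u, d, x:
δQ/Q = √((δu/u)² + (-1·δd/d)² + (2·δx/x)²) = √(0.00224 + 0.00689 + 0.00462) = 0.117

11.7%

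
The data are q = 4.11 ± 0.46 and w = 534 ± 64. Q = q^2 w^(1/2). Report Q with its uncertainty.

For a monomial Q ∝ q^2, w^(1/2), fractional errors add in quadrature:
  (2·δq/q)² = (2×0.112)² = 0.0501;  (½·δw/w)² = (0.5×0.120)² = 0.00359
δQ/Q = √(0.0537) = 0.232
Q = 390, so δQ = 0.232 × 390 = 90.5.

390 ± 90.5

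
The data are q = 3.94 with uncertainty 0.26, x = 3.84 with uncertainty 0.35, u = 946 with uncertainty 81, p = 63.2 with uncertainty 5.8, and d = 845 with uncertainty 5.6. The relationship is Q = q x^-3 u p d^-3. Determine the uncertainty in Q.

2.13e-06

For a monomial Q ∝ q, x^-3, u, p, d^-3, fractional errors add in quadrature:
  (1·δq/q)² = (1×0.0660)² = 0.00435;  (-3·δx/x)² = (-3×0.0911)² = 0.0748;  (1·δu/u)² = (1×0.0856)² = 0.00733;  (1·δp/p)² = (1×0.0918)² = 0.00842;  (-3·δd/d)² = (-3×0.00663)² = 0.000395
δQ/Q = √(0.0953) = 0.309
Q = 6.9e-06, so δQ = 0.309 × 6.9e-06 = 2.13e-06.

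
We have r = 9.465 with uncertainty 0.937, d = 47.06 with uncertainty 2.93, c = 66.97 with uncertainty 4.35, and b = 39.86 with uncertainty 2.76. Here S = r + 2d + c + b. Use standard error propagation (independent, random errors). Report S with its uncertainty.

210.4 ± 7.86

S is a linear combination, so absolute uncertainties add in quadrature:
  (δr)² = 0.878;  (2·δd)² = 34.3;  (δc)² = 18.9;  (δb)² = 7.62
δS = √(61.8) = 7.86
S = 210.4.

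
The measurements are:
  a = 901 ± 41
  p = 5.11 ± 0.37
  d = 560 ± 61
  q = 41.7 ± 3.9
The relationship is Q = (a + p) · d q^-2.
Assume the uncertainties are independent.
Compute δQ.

Let u = a + p = 906. δu = √(δa² + δp²) = √(1680 + 0.137) = 41.0, so δu/u = 0.0453.
Q is then a monomial in u, d, q:
δQ/Q = √((δu/u)² + (1·δd/d)² + (-2·δq/q)²) = √(0.00205 + 0.0119 + 0.0350) = 0.221
Q = 292, so δQ = 0.221 × 292 = 64.5.

64.5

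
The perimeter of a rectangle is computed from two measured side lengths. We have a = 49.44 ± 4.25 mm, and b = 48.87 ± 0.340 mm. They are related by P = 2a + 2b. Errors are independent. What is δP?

Each term contributes (cᵢ δxᵢ)² to (δP)²:
  (2·δa)² = 72.2;  (2·δb)² = 0.462
δP = √(72.7) = 8.53 mm

8.53 mm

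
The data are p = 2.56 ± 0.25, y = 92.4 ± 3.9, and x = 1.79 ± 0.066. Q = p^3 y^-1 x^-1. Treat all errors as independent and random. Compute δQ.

Relative error in a monomial: (δQ/Q)² = Σ (nᵢ · δxᵢ/xᵢ)².
  (3·δp/p)² = (3×0.0977)² = 0.0858;  (-1·δy/y)² = (-1×0.0422)² = 0.00178;  (-1·δx/x)² = (-1×0.0369)² = 0.00136
δQ/Q = √(0.0890) = 0.298
Q = 0.101, so δQ = 0.298 × 0.101 = 0.0303.

0.0303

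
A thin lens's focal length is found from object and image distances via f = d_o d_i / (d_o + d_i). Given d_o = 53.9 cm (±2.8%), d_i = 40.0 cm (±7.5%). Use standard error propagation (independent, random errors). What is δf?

1.03 cm

∂f/∂d_o = (d_i/(d_o+d_i))² = 0.181;  ∂f/∂d_i = (d_o/(d_o+d_i))² = 0.329
δf = √((∂f/∂d_o · δd_o)² + (∂f/∂d_i · δd_i)²) = √(0.0750 + 0.977) = 1.03 cm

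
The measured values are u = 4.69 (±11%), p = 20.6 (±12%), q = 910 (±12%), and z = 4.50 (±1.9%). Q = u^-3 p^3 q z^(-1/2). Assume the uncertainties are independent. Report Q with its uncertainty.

36400 ± 18300

Q is a product of powers, so relative uncertainties combine in quadrature:
  (-3·δu/u)² = (-3×0.110)² = 0.109;  (3·δp/p)² = (3×0.120)² = 0.130;  (1·δq/q)² = (1×0.120)² = 0.0144;  (−½·δz/z)² = (-0.5×0.0190)² = 9.02e-05
δQ/Q = √(0.253) = 0.503
Q = 36400, so δQ = 0.503 × 36400 = 18300.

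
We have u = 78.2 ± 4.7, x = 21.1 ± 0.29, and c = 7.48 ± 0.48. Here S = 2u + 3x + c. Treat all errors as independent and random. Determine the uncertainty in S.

9.45

S is a linear combination, so absolute uncertainties add in quadrature:
  (2·δu)² = 88.4;  (3·δx)² = 0.757;  (δc)² = 0.230
δS = √(89.3) = 9.45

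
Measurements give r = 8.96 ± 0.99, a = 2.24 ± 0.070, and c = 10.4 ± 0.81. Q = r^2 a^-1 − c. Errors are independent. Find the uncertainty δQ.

8.04

Let p = r^2·a^-1 = 35.8. δp/p = √((2·δr/r)² + (-1·δa/a)²) = √(0.0488 + 0.000977) = 0.223, so δp = 8.00.
Q = p − c: δQ = √(δp² + δc²) = √(64.0 + 0.656) = 8.04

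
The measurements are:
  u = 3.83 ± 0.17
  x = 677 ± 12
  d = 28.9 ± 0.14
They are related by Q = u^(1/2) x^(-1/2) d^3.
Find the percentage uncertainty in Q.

Products/powers → add relative errors in quadrature, weighted by exponent:
  (½·δu/u)² = (0.5×0.0444)² = 0.000493;  (−½·δx/x)² = (-0.5×0.0177)² = 7.85e-05;  (3·δd/d)² = (3×0.00484)² = 0.000211
δQ/Q = √(0.000782) = 0.0280

2.80%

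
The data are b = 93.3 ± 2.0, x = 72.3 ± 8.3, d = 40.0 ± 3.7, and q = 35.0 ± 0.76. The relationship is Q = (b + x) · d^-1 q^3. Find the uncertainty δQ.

22100

Let u = b + x = 166. δu = √(δb² + δx²) = √(4.00 + 68.9) = 8.54, so δu/u = 0.0516.
Q is then a monomial in u, d, q:
δQ/Q = √((δu/u)² + (-1·δd/d)² + (3·δq/q)²) = √(0.00266 + 0.00856 + 0.00424) = 0.124
Q = 1.78e+05, so δQ = 0.124 × 1.78e+05 = 22100.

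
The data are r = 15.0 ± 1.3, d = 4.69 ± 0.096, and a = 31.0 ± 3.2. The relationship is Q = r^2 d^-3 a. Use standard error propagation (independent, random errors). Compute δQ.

Products/powers → add relative errors in quadrature, weighted by exponent:
  (2·δr/r)² = (2×0.0867)² = 0.0300;  (-3·δd/d)² = (-3×0.0205)² = 0.00377;  (1·δa/a)² = (1×0.103)² = 0.0107
δQ/Q = √(0.0445) = 0.211
Q = 67.6, so δQ = 0.211 × 67.6 = 14.3.

14.3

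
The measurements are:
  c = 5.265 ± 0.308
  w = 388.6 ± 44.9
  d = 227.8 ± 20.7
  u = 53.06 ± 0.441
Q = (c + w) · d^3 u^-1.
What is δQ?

2.59e+07

Let h = c + w = 393.9. δh = √(δc² + δw²) = √(0.0949 + 2020) = 44.9, so δh/h = 0.114.
Q is then a monomial in h, d, u:
δQ/Q = √((δh/h)² + (3·δd/d)² + (-1·δu/u)²) = √(0.0130 + 0.0743 + 6.91e-05) = 0.296
Q = 8.775e+07, so δQ = 0.296 × 8.775e+07 = 2.59e+07.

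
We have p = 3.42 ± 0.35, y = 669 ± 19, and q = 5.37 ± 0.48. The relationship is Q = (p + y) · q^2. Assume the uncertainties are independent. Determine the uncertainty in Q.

3510

Let u = p + y = 672. δu = √(δp² + δy²) = √(0.122 + 361) = 19.0, so δu/u = 0.0283.
Q is then a monomial in u, q:
δQ/Q = √((δu/u)² + (2·δq/q)²) = √(0.000799 + 0.0320) = 0.181
Q = 19400, so δQ = 0.181 × 19400 = 3510.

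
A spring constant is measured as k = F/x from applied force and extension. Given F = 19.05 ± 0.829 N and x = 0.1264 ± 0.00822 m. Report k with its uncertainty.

150.7 ± 11.8 N/m

Products/powers → add relative errors in quadrature, weighted by exponent:
  (1·δF/F)² = (1×0.0435)² = 0.00189;  (-1·δx/x)² = (-1×0.0650)² = 0.00423
δk/k = √(0.00612) = 0.0782
k = 150.7 N/m, so δk = 0.0782 × 150.7 = 11.8 N/m.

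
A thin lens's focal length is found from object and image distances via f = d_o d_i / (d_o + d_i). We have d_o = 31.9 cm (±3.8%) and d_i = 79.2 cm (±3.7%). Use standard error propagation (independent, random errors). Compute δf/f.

∂f/∂d_o = (d_i/(d_o+d_i))² = 0.508;  ∂f/∂d_i = (d_o/(d_o+d_i))² = 0.0824
δf = √((∂f/∂d_o · δd_o)² + (∂f/∂d_i · δd_i)²) = √(0.379 + 0.0584) = 0.662 cm
f = 22.7 cm, so δf/f = 0.662/22.7 = 0.0291.

0.0291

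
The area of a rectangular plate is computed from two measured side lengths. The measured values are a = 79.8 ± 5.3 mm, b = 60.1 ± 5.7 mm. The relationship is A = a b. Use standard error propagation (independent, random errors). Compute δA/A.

Since A is a product/quotient, work with relative uncertainties:
  (1·δa/a)² = (1×0.0664)² = 0.00441;  (1·δb/b)² = (1×0.0948)² = 0.00899
δA/A = √(0.0134) = 0.116

0.116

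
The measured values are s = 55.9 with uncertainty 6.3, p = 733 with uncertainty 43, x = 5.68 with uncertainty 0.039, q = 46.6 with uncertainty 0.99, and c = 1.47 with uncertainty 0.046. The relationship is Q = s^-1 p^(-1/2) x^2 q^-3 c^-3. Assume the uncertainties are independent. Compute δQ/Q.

0.163

Relative error in a monomial: (δQ/Q)² = Σ (nᵢ · δxᵢ/xᵢ)².
  (-1·δs/s)² = (-1×0.113)² = 0.0127;  (−½·δp/p)² = (-0.5×0.0587)² = 0.000860;  (2·δx/x)² = (2×0.00687)² = 0.000189;  (-3·δq/q)² = (-3×0.0212)² = 0.00406;  (-3·δc/c)² = (-3×0.0313)² = 0.00881
δQ/Q = √(0.0266) = 0.163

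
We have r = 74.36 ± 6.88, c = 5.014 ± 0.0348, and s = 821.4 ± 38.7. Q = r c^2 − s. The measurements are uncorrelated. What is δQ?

179

Let p = r·c^2 = 1869. δp/p = √((1·δr/r)² + (2·δc/c)²) = √(0.00856 + 0.000193) = 0.0936, so δp = 175.
Q = p − s: δQ = √(δp² + δs²) = √(30600 + 1500) = 179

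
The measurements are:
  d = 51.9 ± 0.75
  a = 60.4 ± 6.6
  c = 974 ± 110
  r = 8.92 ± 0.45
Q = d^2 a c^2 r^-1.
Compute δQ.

For a monomial Q ∝ d^2, a, c^2, r^-1, fractional errors add in quadrature:
  (2·δd/d)² = (2×0.0145)² = 0.000835;  (1·δa/a)² = (1×0.109)² = 0.0119;  (2·δc/c)² = (2×0.113)² = 0.0510;  (-1·δr/r)² = (-1×0.0504)² = 0.00255
δQ/Q = √(0.0663) = 0.258
Q = 1.73e+10, so δQ = 0.258 × 1.73e+10 = 4.46e+09.

4.46e+09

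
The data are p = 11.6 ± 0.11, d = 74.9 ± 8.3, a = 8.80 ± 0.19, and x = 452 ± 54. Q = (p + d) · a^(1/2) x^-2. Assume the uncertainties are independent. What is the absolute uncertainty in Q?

Let u = p + d = 86.5. δu = √(δp² + δd²) = √(0.0121 + 68.9) = 8.30, so δu/u = 0.0960.
Q is then a monomial in u, a, x:
δQ/Q = √((δu/u)² + (½·δa/a)² + (-2·δx/x)²) = √(0.00921 + 0.000117 + 0.0571) = 0.258
Q = 0.00126, so δQ = 0.258 × 0.00126 = 0.000324.

0.000324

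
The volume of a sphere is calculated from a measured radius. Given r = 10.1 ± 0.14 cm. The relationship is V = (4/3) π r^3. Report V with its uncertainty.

Each factor contributes (exponent × relative error)² to (δV/V)²:
  (3·δr/r)² = (3×0.0139)² = 0.00173
δV/V = √(0.00173) = 0.0416
V = 4320 cm^3, so δV = 0.0416 × 4320 = 179 cm^3.

4320 ± 179 cm^3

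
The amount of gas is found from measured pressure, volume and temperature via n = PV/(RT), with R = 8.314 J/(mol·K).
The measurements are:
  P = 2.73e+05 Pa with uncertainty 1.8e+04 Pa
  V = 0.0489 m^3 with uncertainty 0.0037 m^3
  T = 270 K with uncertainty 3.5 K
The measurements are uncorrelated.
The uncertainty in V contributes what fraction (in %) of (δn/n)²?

(δn/n)² = (1·δP/P)² + (1·δV/V)² + (-1·δT/T)²
  P term: (1×0.0659)² = 0.00435
  V term: (1×0.0757)² = 0.00573
  T term: (-1×0.0130)² = 0.000168
Total = 0.0102. Share from V = 0.00573/0.0102 = 0.559.

55.9%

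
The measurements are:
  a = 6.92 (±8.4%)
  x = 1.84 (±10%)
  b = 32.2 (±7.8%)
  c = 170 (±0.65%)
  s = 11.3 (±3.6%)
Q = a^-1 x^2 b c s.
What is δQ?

7060

Each factor contributes (exponent × relative error)² to (δQ/Q)²:
  (-1·δa/a)² = (-1×0.0840)² = 0.00706;  (2·δx/x)² = (2×0.100)² = 0.0400;  (1·δb/b)² = (1×0.0780)² = 0.00608;  (1·δc/c)² = (1×0.00650)² = 4.23e-05;  (1·δs/s)² = (1×0.0360)² = 0.00130
δQ/Q = √(0.0545) = 0.233
Q = 30300, so δQ = 0.233 × 30300 = 7060.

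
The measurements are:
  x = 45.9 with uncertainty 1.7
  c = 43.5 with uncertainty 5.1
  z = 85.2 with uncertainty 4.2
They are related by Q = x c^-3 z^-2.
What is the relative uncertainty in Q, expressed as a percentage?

Q is a product of powers, so relative uncertainties combine in quadrature:
  (1·δx/x)² = (1×0.0370)² = 0.00137;  (-3·δc/c)² = (-3×0.117)² = 0.124;  (-2·δz/z)² = (-2×0.0493)² = 0.00972
δQ/Q = √(0.135) = 0.367

36.7%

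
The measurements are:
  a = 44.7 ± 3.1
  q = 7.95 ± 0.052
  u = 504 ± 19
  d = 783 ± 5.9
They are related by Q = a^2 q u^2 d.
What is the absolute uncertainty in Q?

5e+11

Products/powers → add relative errors in quadrature, weighted by exponent:
  (2·δa/a)² = (2×0.0694)² = 0.0192;  (1·δq/q)² = (1×0.00654)² = 4.28e-05;  (2·δu/u)² = (2×0.0377)² = 0.00568;  (1·δd/d)² = (1×0.00754)² = 5.68e-05
δQ/Q = √(0.0250) = 0.158
Q = 3.16e+12, so δQ = 0.158 × 3.16e+12 = 5e+11.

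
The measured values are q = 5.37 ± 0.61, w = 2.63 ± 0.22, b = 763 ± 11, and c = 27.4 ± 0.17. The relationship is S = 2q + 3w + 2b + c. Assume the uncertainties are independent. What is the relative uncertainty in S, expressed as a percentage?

1.40%

Sums and differences: (δS)² = Σ (cᵢ δxᵢ)².
  (2·δq)² = 1.49;  (3·δw)² = 0.436;  (2·δb)² = 484;  (δc)² = 0.0289
δS = √(486) = 22.0
S = 1570, so δS/S = 22.0/1570 = 0.0140.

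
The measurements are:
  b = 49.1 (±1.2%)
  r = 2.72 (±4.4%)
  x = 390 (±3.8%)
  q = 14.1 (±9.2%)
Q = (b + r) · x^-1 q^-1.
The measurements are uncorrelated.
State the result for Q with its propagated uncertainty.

Let u = b + r = 51.8. δu = √(δb² + δr²) = √(0.347 + 0.0143) = 0.601, so δu/u = 0.0116.
Q is then a monomial in u, x, q:
δQ/Q = √((δu/u)² + (-1·δx/x)² + (-1·δq/q)²) = √(0.000135 + 0.00144 + 0.00846) = 0.100
Q = 0.00942, so δQ = 0.100 × 0.00942 = 0.000944.

0.00942 ± 0.000944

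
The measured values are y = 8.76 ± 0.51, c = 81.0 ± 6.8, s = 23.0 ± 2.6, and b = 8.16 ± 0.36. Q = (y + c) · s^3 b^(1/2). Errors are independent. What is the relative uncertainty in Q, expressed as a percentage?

34.8%

Let u = y + c = 89.8. δu = √(δy² + δc²) = √(0.260 + 46.2) = 6.82, so δu/u = 0.0760.
Q is then a monomial in u, s, b:
δQ/Q = √((δu/u)² + (3·δs/s)² + (½·δb/b)²) = √(0.00577 + 0.115 + 0.000487) = 0.348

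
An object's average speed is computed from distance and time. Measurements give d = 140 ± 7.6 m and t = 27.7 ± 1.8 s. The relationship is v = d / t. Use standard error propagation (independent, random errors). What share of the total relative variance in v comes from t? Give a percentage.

(δv/v)² = (1·δd/d)² + (-1·δt/t)²
  d term: (1×0.0543)² = 0.00295
  t term: (-1×0.0650)² = 0.00422
Total = 0.00717. Share from t = 0.00422/0.00717 = 0.589.

58.9%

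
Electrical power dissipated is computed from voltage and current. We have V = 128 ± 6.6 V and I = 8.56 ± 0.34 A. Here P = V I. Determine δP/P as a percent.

Relative error in a monomial: (δP/P)² = Σ (nᵢ · δxᵢ/xᵢ)².
  (1·δV/V)² = (1×0.0516)² = 0.00266;  (1·δI/I)² = (1×0.0397)² = 0.00158
δP/P = √(0.00424) = 0.0651

6.51%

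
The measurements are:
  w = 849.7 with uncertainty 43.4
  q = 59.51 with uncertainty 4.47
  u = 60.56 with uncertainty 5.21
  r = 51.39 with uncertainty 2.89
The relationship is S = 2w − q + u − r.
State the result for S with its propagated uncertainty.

For a sum/difference, combine absolute errors in quadrature:
  (2·δw)² = 7530;  (δq)² = 20.0;  (δu)² = 27.1;  (δr)² = 8.35
δS = √(7590) = 87.1
S = 1649.

1649 ± 87.1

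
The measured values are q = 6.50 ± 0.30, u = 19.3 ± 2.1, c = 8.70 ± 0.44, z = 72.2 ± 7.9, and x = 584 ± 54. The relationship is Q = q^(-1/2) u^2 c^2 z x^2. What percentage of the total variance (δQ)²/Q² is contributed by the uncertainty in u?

(δQ/Q)² = (−½·δq/q)² + (2·δu/u)² + (2·δc/c)² + (1·δz/z)² + (2·δx/x)²
  q term: (-0.5×0.0462)² = 0.000533
  u term: (2×0.109)² = 0.0474
  c term: (2×0.0506)² = 0.0102
  z term: (1×0.109)² = 0.0120
  x term: (2×0.0925)² = 0.0342
Total = 0.104. Share from u = 0.0474/0.104 = 0.454.

45.4%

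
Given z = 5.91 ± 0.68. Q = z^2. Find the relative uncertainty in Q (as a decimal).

0.230

For a monomial Q ∝ z^2, fractional errors add in quadrature:
  (2·δz/z)² = (2×0.115)² = 0.0530
δQ/Q = √(0.0530) = 0.230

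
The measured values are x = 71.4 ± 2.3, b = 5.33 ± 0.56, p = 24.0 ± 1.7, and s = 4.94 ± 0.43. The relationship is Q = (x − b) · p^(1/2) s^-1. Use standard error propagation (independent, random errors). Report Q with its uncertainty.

65.5 ± 6.59

Let u = x − b = 66.1. δu = √(δx² + δb²) = √(5.29 + 0.314) = 2.37, so δu/u = 0.0358.
Q is then a monomial in u, p, s:
δQ/Q = √((δu/u)² + (½·δp/p)² + (-1·δs/s)²) = √(0.00128 + 0.00125 + 0.00758) = 0.101
Q = 65.5, so δQ = 0.101 × 65.5 = 6.59.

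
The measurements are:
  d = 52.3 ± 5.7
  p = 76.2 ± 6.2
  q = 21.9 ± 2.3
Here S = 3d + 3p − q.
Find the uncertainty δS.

Absolute uncertainties add in quadrature for a linear combination:
  (3·δd)² = 292;  (3·δp)² = 346;  (δq)² = 5.29
δS = √(644) = 25.4

25.4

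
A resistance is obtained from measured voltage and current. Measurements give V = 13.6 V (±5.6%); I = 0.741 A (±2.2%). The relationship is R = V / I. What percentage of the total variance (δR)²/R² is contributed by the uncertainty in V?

(δR/R)² = (1·δV/V)² + (-1·δI/I)²
  V term: (1×0.0560)² = 0.00314
  I term: (-1×0.0220)² = 0.000484
Total = 0.00362. Share from V = 0.00314/0.00362 = 0.866.

86.6%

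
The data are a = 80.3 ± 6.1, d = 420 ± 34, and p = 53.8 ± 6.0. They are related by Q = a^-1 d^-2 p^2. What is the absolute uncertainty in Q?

5.84e-05

Relative error in a monomial: (δQ/Q)² = Σ (nᵢ · δxᵢ/xᵢ)².
  (-1·δa/a)² = (-1×0.0760)² = 0.00577;  (-2·δd/d)² = (-2×0.0810)² = 0.0262;  (2·δp/p)² = (2×0.112)² = 0.0498
δQ/Q = √(0.0817) = 0.286
Q = 0.000204, so δQ = 0.286 × 0.000204 = 5.84e-05.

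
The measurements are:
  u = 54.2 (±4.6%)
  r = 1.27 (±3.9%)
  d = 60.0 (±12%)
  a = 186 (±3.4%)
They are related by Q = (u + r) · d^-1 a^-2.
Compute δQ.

3.88e-06

Let w = u + r = 55.5. δw = √(δu² + δr²) = √(6.22 + 0.00245) = 2.49, so δw/w = 0.0450.
Q is then a monomial in w, d, a:
δQ/Q = √((δw/w)² + (-1·δd/d)² + (-2·δa/a)²) = √(0.00202 + 0.0144 + 0.00462) = 0.145
Q = 2.67e-05, so δQ = 0.145 × 2.67e-05 = 3.88e-06.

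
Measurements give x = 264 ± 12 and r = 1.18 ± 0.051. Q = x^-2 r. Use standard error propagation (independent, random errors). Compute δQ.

Each factor contributes (exponent × relative error)² to (δQ/Q)²:
  (-2·δx/x)² = (-2×0.0455)² = 0.00826;  (1·δr/r)² = (1×0.0432)² = 0.00187
δQ/Q = √(0.0101) = 0.101
Q = 1.69e-05, so δQ = 0.101 × 1.69e-05 = 1.7e-06.

1.7e-06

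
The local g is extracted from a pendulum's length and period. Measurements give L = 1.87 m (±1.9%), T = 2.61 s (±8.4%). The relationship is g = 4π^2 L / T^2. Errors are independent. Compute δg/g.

0.169

Each factor contributes (exponent × relative error)² to (δg/g)²:
  (1·δL/L)² = (1×0.0190)² = 0.000361;  (-2·δT/T)² = (-2×0.0840)² = 0.0282
δg/g = √(0.0286) = 0.169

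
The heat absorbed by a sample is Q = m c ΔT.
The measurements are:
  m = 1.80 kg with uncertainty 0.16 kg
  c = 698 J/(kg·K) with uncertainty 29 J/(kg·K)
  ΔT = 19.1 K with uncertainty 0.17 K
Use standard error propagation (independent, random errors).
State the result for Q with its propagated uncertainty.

Q is a product of powers, so relative uncertainties combine in quadrature:
  (1·δm/m)² = (1×0.0889)² = 0.00790;  (1·δc/c)² = (1×0.0415)² = 0.00173;  (1·δΔT/ΔT)² = (1×0.00890)² = 7.92e-05
δQ/Q = √(0.00971) = 0.0985
Q = 24000 J, so δQ = 0.0985 × 24000 = 2360 J.

24000 ± 2360 J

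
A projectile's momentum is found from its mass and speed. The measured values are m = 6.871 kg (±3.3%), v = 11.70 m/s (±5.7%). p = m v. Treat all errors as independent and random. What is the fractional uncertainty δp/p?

Since p is a product/quotient, work with relative uncertainties:
  (1·δm/m)² = (1×0.0330)² = 0.00109;  (1·δv/v)² = (1×0.0570)² = 0.00325
δp/p = √(0.00434) = 0.0659

0.0659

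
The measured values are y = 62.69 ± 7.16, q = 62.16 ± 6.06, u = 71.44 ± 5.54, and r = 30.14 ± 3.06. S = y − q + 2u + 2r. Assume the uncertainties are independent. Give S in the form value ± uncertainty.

Absolute uncertainties add in quadrature for a linear combination:
  (δy)² = 51.3;  (δq)² = 36.7;  (2·δu)² = 123;  (2·δr)² = 37.5
δS = √(248) = 15.8
S = 203.7.

203.7 ± 15.8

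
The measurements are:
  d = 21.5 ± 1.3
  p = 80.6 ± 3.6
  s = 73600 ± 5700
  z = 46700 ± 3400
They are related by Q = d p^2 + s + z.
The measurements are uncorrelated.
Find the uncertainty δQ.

Let w = d·p^2 = 1.4e+05. δw/w = √((1·δd/d)² + (2·δp/p)²) = √(0.00366 + 0.00798) = 0.108, so δw = 15100.
Q = w + s + z: δQ = √(δw² + δs² + δz²) = √(2.27e+08 + 3.25e+07 + 1.16e+07) = 16500

16500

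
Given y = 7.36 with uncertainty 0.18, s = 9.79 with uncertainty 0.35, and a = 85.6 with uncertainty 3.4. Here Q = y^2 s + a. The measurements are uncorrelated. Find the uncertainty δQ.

Let p = y^2·s = 530. δp/p = √((2·δy/y)² + (1·δs/s)²) = √(0.00239 + 0.00128) = 0.0606, so δp = 32.1.
Q = p + a: δQ = √(δp² + δa²) = √(1030 + 11.6) = 32.3

32.3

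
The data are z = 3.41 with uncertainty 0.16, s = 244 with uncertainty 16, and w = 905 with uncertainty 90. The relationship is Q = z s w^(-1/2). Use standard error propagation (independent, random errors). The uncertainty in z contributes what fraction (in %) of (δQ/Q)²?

24.5%

(δQ/Q)² = (1·δz/z)² + (1·δs/s)² + (−½·δw/w)²
  z term: (1×0.0469)² = 0.00220
  s term: (1×0.0656)² = 0.00430
  w term: (-0.5×0.0994)² = 0.00247
Total = 0.00897. Share from z = 0.00220/0.00897 = 0.245.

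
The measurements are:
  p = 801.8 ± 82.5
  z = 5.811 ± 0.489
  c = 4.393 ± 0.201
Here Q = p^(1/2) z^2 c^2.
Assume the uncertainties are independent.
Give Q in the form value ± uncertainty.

Since Q is a product/quotient, work with relative uncertainties:
  (½·δp/p)² = (0.5×0.103)² = 0.00265;  (2·δz/z)² = (2×0.0842)² = 0.0283;  (2·δc/c)² = (2×0.0458)² = 0.00837
δQ/Q = √(0.0393) = 0.198
Q = 18450, so δQ = 0.198 × 18450 = 3660.

18450 ± 3660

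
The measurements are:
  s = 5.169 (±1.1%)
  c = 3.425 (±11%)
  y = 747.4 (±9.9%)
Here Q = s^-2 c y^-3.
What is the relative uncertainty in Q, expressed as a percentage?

31.7%

Relative error in a monomial: (δQ/Q)² = Σ (nᵢ · δxᵢ/xᵢ)².
  (-2·δs/s)² = (-2×0.0110)² = 0.000484;  (1·δc/c)² = (1×0.110)² = 0.0121;  (-3·δy/y)² = (-3×0.0990)² = 0.0882
δQ/Q = √(0.101) = 0.317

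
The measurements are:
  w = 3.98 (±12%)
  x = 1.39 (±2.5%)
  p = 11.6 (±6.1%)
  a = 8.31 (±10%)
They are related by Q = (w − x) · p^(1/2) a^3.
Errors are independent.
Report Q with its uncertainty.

Let u = w − x = 2.59. δu = √(δw² + δx²) = √(0.228 + 0.00121) = 0.479, so δu/u = 0.185.
Q is then a monomial in u, p, a:
δQ/Q = √((δu/u)² + (½·δp/p)² + (3·δa/a)²) = √(0.0342 + 0.000930 + 0.0900) = 0.354
Q = 5060, so δQ = 0.354 × 5060 = 1790.

5060 ± 1790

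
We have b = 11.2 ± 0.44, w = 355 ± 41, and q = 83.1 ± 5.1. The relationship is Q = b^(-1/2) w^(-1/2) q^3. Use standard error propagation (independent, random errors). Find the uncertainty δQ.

1770

For a monomial Q ∝ b^(-1/2), w^(-1/2), q^3, fractional errors add in quadrature:
  (−½·δb/b)² = (-0.5×0.0393)² = 0.000386;  (−½·δw/w)² = (-0.5×0.115)² = 0.00333;  (3·δq/q)² = (3×0.0614)² = 0.0339
δQ/Q = √(0.0376) = 0.194
Q = 9100, so δQ = 0.194 × 9100 = 1770.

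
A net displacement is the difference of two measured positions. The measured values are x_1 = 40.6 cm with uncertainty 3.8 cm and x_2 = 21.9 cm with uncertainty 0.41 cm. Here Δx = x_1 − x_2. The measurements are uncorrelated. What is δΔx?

Each term contributes (cᵢ δxᵢ)² to (δΔx)²:
  (δx_1)² = 14.4;  (δx_2)² = 0.168
δΔx = √(14.6) = 3.82 cm

3.82 cm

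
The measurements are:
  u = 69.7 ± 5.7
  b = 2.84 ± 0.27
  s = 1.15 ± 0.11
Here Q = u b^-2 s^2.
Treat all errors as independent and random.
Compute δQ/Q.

0.282

Q is a product of powers, so relative uncertainties combine in quadrature:
  (1·δu/u)² = (1×0.0818)² = 0.00669;  (-2·δb/b)² = (-2×0.0951)² = 0.0362;  (2·δs/s)² = (2×0.0957)² = 0.0366
δQ/Q = √(0.0794) = 0.282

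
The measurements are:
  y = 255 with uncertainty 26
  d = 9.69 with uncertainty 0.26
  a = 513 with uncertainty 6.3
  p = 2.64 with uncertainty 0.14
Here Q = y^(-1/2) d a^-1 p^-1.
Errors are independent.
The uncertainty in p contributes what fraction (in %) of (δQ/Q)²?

(δQ/Q)² = (−½·δy/y)² + (1·δd/d)² + (-1·δa/a)² + (-1·δp/p)²
  y term: (-0.5×0.102)² = 0.00260
  d term: (1×0.0268)² = 0.000720
  a term: (-1×0.0123)² = 0.000151
  p term: (-1×0.0530)² = 0.00281
Total = 0.00628. Share from p = 0.00281/0.00628 = 0.448.

44.8%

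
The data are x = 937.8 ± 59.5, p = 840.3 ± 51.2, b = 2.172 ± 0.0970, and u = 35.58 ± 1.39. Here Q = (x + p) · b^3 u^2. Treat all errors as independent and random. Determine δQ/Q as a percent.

16.1%

Let w = x + p = 1778. δw = √(δx² + δp²) = √(3540 + 2620) = 78.5, so δw/w = 0.0441.
Q is then a monomial in w, b, u:
δQ/Q = √((δw/w)² + (3·δb/b)² + (2·δu/u)²) = √(0.00195 + 0.0180 + 0.00610) = 0.161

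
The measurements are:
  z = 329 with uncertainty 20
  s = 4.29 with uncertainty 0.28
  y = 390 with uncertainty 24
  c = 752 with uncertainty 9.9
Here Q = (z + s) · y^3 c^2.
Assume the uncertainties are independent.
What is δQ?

Let u = z + s = 333. δu = √(δz² + δs²) = √(400 + 0.0784) = 20.0, so δu/u = 0.0600.
Q is then a monomial in u, y, c:
δQ/Q = √((δu/u)² + (3·δy/y)² + (2·δc/c)²) = √(0.00360 + 0.0341 + 0.000693) = 0.196
Q = 1.12e+16, so δQ = 0.196 × 1.12e+16 = 2.19e+15.

2.19e+15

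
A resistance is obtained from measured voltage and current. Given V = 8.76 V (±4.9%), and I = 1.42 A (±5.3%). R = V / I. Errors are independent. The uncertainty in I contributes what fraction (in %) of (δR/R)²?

(δR/R)² = (1·δV/V)² + (-1·δI/I)²
  V term: (1×0.0490)² = 0.00240
  I term: (-1×0.0530)² = 0.00281
Total = 0.00521. Share from I = 0.00281/0.00521 = 0.539.

53.9%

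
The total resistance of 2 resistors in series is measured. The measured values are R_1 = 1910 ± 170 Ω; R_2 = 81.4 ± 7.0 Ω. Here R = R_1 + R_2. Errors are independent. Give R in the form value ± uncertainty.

R is a linear combination, so absolute uncertainties add in quadrature:
  (δR_1)² = 28900;  (δR_2)² = 49.0
δR = √(28900) = 170 Ω
R = 1990 Ω.

1990 ± 170 Ω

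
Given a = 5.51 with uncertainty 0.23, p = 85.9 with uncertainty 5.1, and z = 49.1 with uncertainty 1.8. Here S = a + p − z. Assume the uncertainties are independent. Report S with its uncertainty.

S is a linear combination, so absolute uncertainties add in quadrature:
  (δa)² = 0.0529;  (δp)² = 26.0;  (δz)² = 3.24
δS = √(29.3) = 5.41
S = 42.3.

42.3 ± 5.41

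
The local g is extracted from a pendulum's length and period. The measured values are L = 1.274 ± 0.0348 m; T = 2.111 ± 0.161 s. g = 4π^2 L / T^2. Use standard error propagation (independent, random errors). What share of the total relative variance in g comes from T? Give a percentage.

96.9%

(δg/g)² = (1·δL/L)² + (-2·δT/T)²
  L term: (1×0.0273)² = 0.000746
  T term: (-2×0.0763)² = 0.0233
Total = 0.0240. Share from T = 0.0233/0.0240 = 0.969.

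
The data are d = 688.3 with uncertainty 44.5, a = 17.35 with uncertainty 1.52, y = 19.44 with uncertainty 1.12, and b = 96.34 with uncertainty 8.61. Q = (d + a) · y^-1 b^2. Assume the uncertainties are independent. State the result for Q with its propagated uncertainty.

Let u = d + a = 705.6. δu = √(δd² + δa²) = √(1980 + 2.31) = 44.5, so δu/u = 0.0631.
Q is then a monomial in u, y, b:
δQ/Q = √((δu/u)² + (-1·δy/y)² + (2·δb/b)²) = √(0.00398 + 0.00332 + 0.0319) = 0.198
Q = 336900, so δQ = 0.198 × 336900 = 66700.

336900 ± 66700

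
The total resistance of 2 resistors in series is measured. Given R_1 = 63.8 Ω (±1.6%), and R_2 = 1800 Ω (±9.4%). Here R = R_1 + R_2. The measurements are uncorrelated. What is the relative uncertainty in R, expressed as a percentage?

9.08%

For a sum/difference, combine absolute errors in quadrature:
  (δR_1)² = 1.04;  (δR_2)² = 28600
δR = √(28600) = 169 Ω
R = 1860 Ω, so δR/R = 169/1860 = 0.0908.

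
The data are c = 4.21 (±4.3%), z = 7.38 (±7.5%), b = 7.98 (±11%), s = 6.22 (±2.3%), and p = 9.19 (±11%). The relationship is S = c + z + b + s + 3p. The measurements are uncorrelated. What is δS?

S is a linear combination, so absolute uncertainties add in quadrature:
  (δc)² = 0.0328;  (δz)² = 0.306;  (δb)² = 0.771;  (δs)² = 0.0205;  (3·δp)² = 9.20
δS = √(10.3) = 3.21

3.21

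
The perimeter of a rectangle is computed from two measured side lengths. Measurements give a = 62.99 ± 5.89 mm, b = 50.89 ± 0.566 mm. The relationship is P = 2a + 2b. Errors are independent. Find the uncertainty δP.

11.8 mm

For a sum/difference, combine absolute errors in quadrature:
  (2·δa)² = 139;  (2·δb)² = 1.28
δP = √(140) = 11.8 mm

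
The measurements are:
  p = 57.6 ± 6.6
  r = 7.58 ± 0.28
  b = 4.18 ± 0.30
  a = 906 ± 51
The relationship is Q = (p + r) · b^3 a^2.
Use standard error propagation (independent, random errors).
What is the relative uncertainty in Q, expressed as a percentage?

26.3%

Let u = p + r = 65.2. δu = √(δp² + δr²) = √(43.6 + 0.0784) = 6.61, so δu/u = 0.101.
Q is then a monomial in u, b, a:
δQ/Q = √((δu/u)² + (3·δb/b)² + (2·δa/a)²) = √(0.0103 + 0.0464 + 0.0127) = 0.263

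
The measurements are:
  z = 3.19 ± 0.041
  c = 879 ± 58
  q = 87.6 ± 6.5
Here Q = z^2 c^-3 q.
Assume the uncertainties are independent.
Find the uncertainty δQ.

Relative error in a monomial: (δQ/Q)² = Σ (nᵢ · δxᵢ/xᵢ)².
  (2·δz/z)² = (2×0.0129)² = 0.000661;  (-3·δc/c)² = (-3×0.0660)² = 0.0392;  (1·δq/q)² = (1×0.0742)² = 0.00551
δQ/Q = √(0.0454) = 0.213
Q = 1.31e-06, so δQ = 0.213 × 1.31e-06 = 2.8e-07.

2.8e-07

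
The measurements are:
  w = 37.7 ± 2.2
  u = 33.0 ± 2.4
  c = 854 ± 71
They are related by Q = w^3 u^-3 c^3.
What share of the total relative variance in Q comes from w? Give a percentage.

(δQ/Q)² = (3·δw/w)² + (-3·δu/u)² + (3·δc/c)²
  w term: (3×0.0584)² = 0.0306
  u term: (-3×0.0727)² = 0.0476
  c term: (3×0.0831)² = 0.0622
Total = 0.140. Share from w = 0.0306/0.140 = 0.218.

21.8%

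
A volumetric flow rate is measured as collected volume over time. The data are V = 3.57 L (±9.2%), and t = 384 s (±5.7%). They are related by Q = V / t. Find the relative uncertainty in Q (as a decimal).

0.108

Each factor contributes (exponent × relative error)² to (δQ/Q)²:
  (1·δV/V)² = (1×0.0920)² = 0.00846;  (-1·δt/t)² = (-1×0.0570)² = 0.00325
δQ/Q = √(0.0117) = 0.108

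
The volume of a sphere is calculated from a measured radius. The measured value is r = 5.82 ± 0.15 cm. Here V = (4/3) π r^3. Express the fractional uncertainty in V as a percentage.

Products/powers → add relative errors in quadrature, weighted by exponent:
  (3·δr/r)² = (3×0.0258)² = 0.00598
δV/V = √(0.00598) = 0.0773

7.73%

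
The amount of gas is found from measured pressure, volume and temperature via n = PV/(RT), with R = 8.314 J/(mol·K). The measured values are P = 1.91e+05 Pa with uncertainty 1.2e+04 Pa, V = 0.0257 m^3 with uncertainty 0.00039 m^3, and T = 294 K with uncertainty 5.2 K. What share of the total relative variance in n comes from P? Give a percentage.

(δn/n)² = (1·δP/P)² + (1·δV/V)² + (-1·δT/T)²
  P term: (1×0.0628)² = 0.00395
  V term: (1×0.0152)² = 0.000230
  T term: (-1×0.0177)² = 0.000313
Total = 0.00449. Share from P = 0.00395/0.00449 = 0.879.

87.9%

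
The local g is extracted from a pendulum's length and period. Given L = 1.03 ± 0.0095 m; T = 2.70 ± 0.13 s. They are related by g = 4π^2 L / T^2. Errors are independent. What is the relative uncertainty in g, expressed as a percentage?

9.67%

Since g is a product/quotient, work with relative uncertainties:
  (1·δL/L)² = (1×0.00922)² = 8.51e-05;  (-2·δT/T)² = (-2×0.0481)² = 0.00927
δg/g = √(0.00936) = 0.0967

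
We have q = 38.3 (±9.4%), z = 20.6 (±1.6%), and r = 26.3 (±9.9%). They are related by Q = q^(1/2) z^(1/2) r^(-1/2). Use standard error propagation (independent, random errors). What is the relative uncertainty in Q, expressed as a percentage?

Since Q is a product/quotient, work with relative uncertainties:
  (½·δq/q)² = (0.5×0.0940)² = 0.00221;  (½·δz/z)² = (0.5×0.0160)² = 6.4e-05;  (−½·δr/r)² = (-0.5×0.0990)² = 0.00245
δQ/Q = √(0.00472) = 0.0687

6.87%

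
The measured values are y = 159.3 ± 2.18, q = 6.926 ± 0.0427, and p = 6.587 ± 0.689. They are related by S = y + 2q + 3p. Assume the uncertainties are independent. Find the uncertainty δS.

3.01

For a sum/difference, combine absolute errors in quadrature:
  (δy)² = 4.75;  (2·δq)² = 0.00729;  (3·δp)² = 4.27
δS = √(9.03) = 3.01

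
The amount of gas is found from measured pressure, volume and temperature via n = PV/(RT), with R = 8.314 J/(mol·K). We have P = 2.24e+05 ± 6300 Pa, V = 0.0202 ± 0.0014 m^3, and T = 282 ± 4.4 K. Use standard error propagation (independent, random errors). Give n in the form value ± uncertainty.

Since n is a product/quotient, work with relative uncertainties:
  (1·δP/P)² = (1×0.0281)² = 0.000791;  (1·δV/V)² = (1×0.0693)² = 0.00480;  (-1·δT/T)² = (-1×0.0156)² = 0.000243
δn/n = √(0.00584) = 0.0764
n = 1.93 mol, so δn = 0.0764 × 1.93 = 0.147 mol.

1.93 ± 0.147 mol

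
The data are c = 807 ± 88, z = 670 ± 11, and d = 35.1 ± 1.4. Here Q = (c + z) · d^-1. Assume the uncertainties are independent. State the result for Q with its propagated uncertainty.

42.1 ± 3.03

Let u = c + z = 1480. δu = √(δc² + δz²) = √(7740 + 121) = 88.7, so δu/u = 0.0600.
Q is then a monomial in u, d:
δQ/Q = √((δu/u)² + (-1·δd/d)²) = √(0.00361 + 0.00159) = 0.0721
Q = 42.1, so δQ = 0.0721 × 42.1 = 3.03.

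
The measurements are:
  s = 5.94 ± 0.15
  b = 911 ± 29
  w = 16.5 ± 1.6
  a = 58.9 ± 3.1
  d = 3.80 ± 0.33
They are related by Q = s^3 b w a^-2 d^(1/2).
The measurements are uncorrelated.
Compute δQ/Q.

0.171

Each factor contributes (exponent × relative error)² to (δQ/Q)²:
  (3·δs/s)² = (3×0.0253)² = 0.00574;  (1·δb/b)² = (1×0.0318)² = 0.00101;  (1·δw/w)² = (1×0.0970)² = 0.00940;  (-2·δa/a)² = (-2×0.0526)² = 0.0111;  (½·δd/d)² = (0.5×0.0868)² = 0.00189
δQ/Q = √(0.0291) = 0.171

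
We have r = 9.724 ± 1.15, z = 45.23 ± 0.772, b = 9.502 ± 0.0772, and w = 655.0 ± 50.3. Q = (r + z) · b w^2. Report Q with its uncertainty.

Let u = r + z = 54.95. δu = √(δr² + δz²) = √(1.32 + 0.596) = 1.39, so δu/u = 0.0252.
Q is then a monomial in u, b, w:
δQ/Q = √((δu/u)² + (1·δb/b)² + (2·δw/w)²) = √(0.000635 + 6.6e-05 + 0.0236) = 0.156
Q = 2.24e+08, so δQ = 0.156 × 2.24e+08 = 3.49e+07.

(2.240 ± 0.349) × 10^8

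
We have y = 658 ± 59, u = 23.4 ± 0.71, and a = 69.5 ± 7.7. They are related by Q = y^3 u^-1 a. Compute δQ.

Products/powers → add relative errors in quadrature, weighted by exponent:
  (3·δy/y)² = (3×0.0897)² = 0.0724;  (-1·δu/u)² = (-1×0.0303)² = 0.000921;  (1·δa/a)² = (1×0.111)² = 0.0123
δQ/Q = √(0.0856) = 0.292
Q = 8.46e+08, so δQ = 0.292 × 8.46e+08 = 2.47e+08.

2.47e+08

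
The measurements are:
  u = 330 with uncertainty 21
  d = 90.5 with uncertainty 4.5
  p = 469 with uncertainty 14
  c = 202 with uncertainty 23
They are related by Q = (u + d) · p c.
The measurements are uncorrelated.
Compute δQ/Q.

Let w = u + d = 420. δw = √(δu² + δd²) = √(441 + 20.2) = 21.5, so δw/w = 0.0511.
Q is then a monomial in w, p, c:
δQ/Q = √((δw/w)² + (1·δp/p)² + (1·δc/c)²) = √(0.00261 + 0.000891 + 0.0130) = 0.128

0.128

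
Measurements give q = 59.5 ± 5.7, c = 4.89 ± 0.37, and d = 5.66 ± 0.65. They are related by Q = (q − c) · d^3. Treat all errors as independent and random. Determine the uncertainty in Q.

Let u = q − c = 54.6. δu = √(δq² + δc²) = √(32.5 + 0.137) = 5.71, so δu/u = 0.105.
Q is then a monomial in u, d:
δQ/Q = √((δu/u)² + (3·δd/d)²) = √(0.0109 + 0.119) = 0.360
Q = 9900, so δQ = 0.360 × 9900 = 3570.

3570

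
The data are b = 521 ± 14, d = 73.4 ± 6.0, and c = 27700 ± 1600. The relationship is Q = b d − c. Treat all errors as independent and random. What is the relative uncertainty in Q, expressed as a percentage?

Let p = b·d = 38200. δp/p = √((1·δb/b)² + (1·δd/d)²) = √(0.000722 + 0.00668) = 0.0860, so δp = 3290.
Q = p − c: δQ = √(δp² + δc²) = √(1.08e+07 + 2.56e+06) = 3660
Q = 10500, so δQ/Q = 3660/10500 = 0.347.

34.7%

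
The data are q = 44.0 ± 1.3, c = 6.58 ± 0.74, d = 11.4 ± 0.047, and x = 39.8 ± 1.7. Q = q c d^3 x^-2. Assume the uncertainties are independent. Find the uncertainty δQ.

39.2

Products/powers → add relative errors in quadrature, weighted by exponent:
  (1·δq/q)² = (1×0.0295)² = 0.000873;  (1·δc/c)² = (1×0.112)² = 0.0126;  (3·δd/d)² = (3×0.00412)² = 0.000153;  (-2·δx/x)² = (-2×0.0427)² = 0.00730
δQ/Q = √(0.0210) = 0.145
Q = 271, so δQ = 0.145 × 271 = 39.2.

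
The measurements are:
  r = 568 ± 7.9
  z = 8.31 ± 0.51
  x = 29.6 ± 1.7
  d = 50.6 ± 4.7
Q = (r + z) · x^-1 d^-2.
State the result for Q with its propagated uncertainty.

0.00760 ± 0.00148

Let u = r + z = 576. δu = √(δr² + δz²) = √(62.4 + 0.260) = 7.92, so δu/u = 0.0137.
Q is then a monomial in u, x, d:
δQ/Q = √((δu/u)² + (-1·δx/x)² + (-2·δd/d)²) = √(0.000189 + 0.00330 + 0.0345) = 0.195
Q = 0.00760, so δQ = 0.195 × 0.00760 = 0.00148.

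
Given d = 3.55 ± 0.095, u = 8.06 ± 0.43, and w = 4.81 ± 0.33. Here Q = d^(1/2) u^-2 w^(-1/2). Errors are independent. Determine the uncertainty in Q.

0.00149

Each factor contributes (exponent × relative error)² to (δQ/Q)²:
  (½·δd/d)² = (0.5×0.0268)² = 0.000179;  (-2·δu/u)² = (-2×0.0533)² = 0.0114;  (−½·δw/w)² = (-0.5×0.0686)² = 0.00118
δQ/Q = √(0.0127) = 0.113
Q = 0.0132, so δQ = 0.113 × 0.0132 = 0.00149.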